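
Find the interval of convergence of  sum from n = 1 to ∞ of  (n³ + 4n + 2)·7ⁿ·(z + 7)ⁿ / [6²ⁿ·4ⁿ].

(-193/7, 95/7)

Ratio test: |a_{n+1}/a_n| = [((n+1)³ + 4(n+1) + 2)/(n³ + 4n + 2)] · 7/(36·4) → 7/144 as n → ∞.
Thus R = 1/(7/144) = 144/7.
When z = 95/7, the terms have absolute value of order n³, which does not tend to 0, so the series diverges by the divergence test.
When z = -193/7, the terms do not tend to 0, so the series diverges.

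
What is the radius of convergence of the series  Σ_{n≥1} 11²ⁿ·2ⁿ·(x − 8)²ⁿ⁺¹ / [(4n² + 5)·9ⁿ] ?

R = 3√2/22

Ratio test: |a_{n+1}/a_n| = [(4n² + 5)/(4(n+1)² + 5)] · 121·2/9 → 242/9 as n → ∞.
Since the exponent of (x − 8) increases by 2 each term, convergence requires |x − 8|² < 9/242, hence R = 3√2/22.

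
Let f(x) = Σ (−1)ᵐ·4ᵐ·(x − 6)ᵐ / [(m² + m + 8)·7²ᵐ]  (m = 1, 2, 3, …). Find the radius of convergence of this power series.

Apply the ratio test: |a_{m+1}| / |a_m| = [(m² + m + 8)/((m+1)² + (m+1) + 8)] · 4/49, which tends to 4/49 as m → ∞.
The series converges when 4/49 · |x − 6| < 1, giving R = 49/4.

R = 49/4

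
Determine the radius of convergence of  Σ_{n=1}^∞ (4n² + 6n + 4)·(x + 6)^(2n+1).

By the ratio test, |a_{n+1}/a_n| = (4(n+1)² + 6(n+1) + 4)/(4n² + 6n + 4) → 1.
Since the exponent of (x + 6) increases by 2 each term, convergence requires |x + 6|² < 1, hence R = 1.

R = 1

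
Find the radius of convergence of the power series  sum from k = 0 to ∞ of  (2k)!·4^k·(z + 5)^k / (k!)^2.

Ratio test: |a_{k+1}/a_k| = (2k+1)·(2k+2)/(k+1)² · 4 → 16 as k → ∞.
Hence the series converges for |z + 5| < 1/(16) = 1/16, so the radius of convergence is 1/16.

R = 1/16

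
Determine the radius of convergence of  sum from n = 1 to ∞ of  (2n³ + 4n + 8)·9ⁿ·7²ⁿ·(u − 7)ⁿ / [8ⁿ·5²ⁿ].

The ratio of consecutive coefficients is [(2(n+1)³ + 4(n+1) + 8)/(2n³ + 4n + 8)] · 9·49/(8·25) → 441/200.
Thus R = 1/(441/200) = 200/441.

R = 200/441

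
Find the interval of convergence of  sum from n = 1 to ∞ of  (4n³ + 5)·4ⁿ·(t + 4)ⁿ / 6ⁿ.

(-11/2, -5/2)

By the ratio test, |a_{n+1}/a_n| = [(4(n+1)³ + 5)/(4n³ + 5)] · 4/6 → 2/3.
Convergence for |t + 4| · 2/3 < 1, i.e. |t + 4| < 3/2. So R = 3/2.
When t = -5/2, the terms do not tend to 0, so the series diverges.
At t = -11/2: the n-th term does not approach 0; divergence by the term test.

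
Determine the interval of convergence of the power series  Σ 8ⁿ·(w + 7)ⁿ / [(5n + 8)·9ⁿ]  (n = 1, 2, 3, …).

[-65/8, -47/8)

By the ratio test, |a_{n+1}/a_n| = [(5n + 8)/(5(n+1) + 8)] · 8/9 → 8/9.
The series converges when 8/9 · |w + 7| < 1, giving R = 9/8.
Check w = -47/8: comparison with the harmonic series Σ 1/n shows the series diverges.
Check w = -65/8: the terms alternate in sign and decrease monotonically to 0 in absolute value (size ~ c/n), so the alternating series test gives convergence.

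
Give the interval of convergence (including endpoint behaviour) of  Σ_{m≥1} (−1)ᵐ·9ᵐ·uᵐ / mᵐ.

By the Cauchy root test, |a_m|^(1/m) = 9/m → 0.
Since the m-th root of |a_m| tends to 0, the series converges for all real u; R = ∞.

(−∞, ∞)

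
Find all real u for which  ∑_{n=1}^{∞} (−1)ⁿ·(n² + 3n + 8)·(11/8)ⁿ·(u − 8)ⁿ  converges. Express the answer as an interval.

(80/11, 96/11)

Ratio test: |a_{n+1}/a_n| = [((n+1)² + 3(n+1) + 8)/(n² + 3n + 8)] · 11/8 → 11/8 as n → ∞.
The series converges when 11/8 · |u − 8| < 1, giving R = 8/11.
At u = 96/11: the terms do not tend to 0, so the series diverges.
At u = 80/11: the terms have absolute value of order n², which does not tend to 0, so the series diverges by the divergence test.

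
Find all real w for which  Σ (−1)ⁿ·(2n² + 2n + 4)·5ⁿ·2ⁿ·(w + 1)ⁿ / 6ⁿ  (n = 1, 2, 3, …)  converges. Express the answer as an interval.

Ratio test: |a_{n+1}/a_n| = [(2(n+1)² + 2(n+1) + 4)/(2n² + 2n + 4)] · 5·2/6 → 5/3 as n → ∞.
Hence the series converges for |w + 1| < 1/(5/3) = 3/5, so the radius of convergence is 3/5.
Endpoint w = -2/5: the n-th term does not approach 0; divergence by the term test.
When w = -8/5, the terms have absolute value of order n², which does not tend to 0, so the series diverges by the divergence test.

(-8/5, -2/5)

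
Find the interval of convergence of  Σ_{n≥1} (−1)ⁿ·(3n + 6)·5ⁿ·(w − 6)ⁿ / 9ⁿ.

(21/5, 39/5)

Ratio test: |a_{n+1}/a_n| = [(3(n+1) + 6)/(3n + 6)] · 5/9 → 5/9 as n → ∞.
Thus R = 1/(5/9) = 9/5.
At w = 39/5: the n-th term does not approach 0; divergence by the term test.
At w = 21/5: the terms have absolute value of order n, which does not tend to 0, so the series diverges by the divergence test.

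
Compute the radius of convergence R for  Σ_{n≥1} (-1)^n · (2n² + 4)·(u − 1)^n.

Apply the ratio test: |a_{n+1}| / |a_n| = (2(n+1)² + 4)/(2n² + 4), which tends to 1 as n → ∞.
Hence R = 1.

R = 1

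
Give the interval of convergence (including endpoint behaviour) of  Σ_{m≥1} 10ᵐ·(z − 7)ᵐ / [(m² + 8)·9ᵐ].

[61/10, 79/10]

By the ratio test, |a_{m+1}/a_m| = [(m² + 8)/((m+1)² + 8)] · 10/9 → 10/9.
Convergence for |z − 7| · 10/9 < 1, i.e. |z − 7| < 9/10. So R = 9/10.
When z = 79/10, the series is dominated by a constant times Σ 1/m², which converges (p = 2 > 1).
Check z = 61/10: the series is dominated by a constant times Σ 1/m², which converges (p = 2 > 1).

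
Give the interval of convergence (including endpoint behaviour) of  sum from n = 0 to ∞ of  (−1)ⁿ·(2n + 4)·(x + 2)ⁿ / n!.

(−∞, ∞)

Apply the ratio test: |a_{n+1}| / |a_n| = (2(n+1) + 4)/(2n + 4) · 1/(n+1), which tends to 0 as n → ∞.
Since the limit is 0 < 1 for every x, the series converges on all of ℝ and R = ∞.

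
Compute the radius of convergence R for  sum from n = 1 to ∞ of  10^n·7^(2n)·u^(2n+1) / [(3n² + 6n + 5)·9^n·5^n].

By the ratio test, |a_{n+1}/a_n| = [(3n² + 6n + 5)/(3(n+1)² + 6(n+1) + 5)] · 10·49/(9·5) → 98/9.
Writing y = u², the series in y has radius 9/98, so |u| < √(9/98) and R = 3√2/14.

R = 3√2/14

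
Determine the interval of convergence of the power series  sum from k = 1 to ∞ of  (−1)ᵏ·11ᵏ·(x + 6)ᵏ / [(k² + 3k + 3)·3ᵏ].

Apply the ratio test: |a_{k+1}| / |a_k| = [(k² + 3k + 3)/((k+1)² + 3(k+1) + 3)] · 11/3, which tends to 11/3 as k → ∞.
Thus R = 1/(11/3) = 3/11.
At x = -63/11: absolute convergence follows by limit comparison with Σ 1/k².
Check x = -69/11: the series is dominated by a constant times Σ 1/k², which converges (p = 2 > 1).

[-69/11, -63/11]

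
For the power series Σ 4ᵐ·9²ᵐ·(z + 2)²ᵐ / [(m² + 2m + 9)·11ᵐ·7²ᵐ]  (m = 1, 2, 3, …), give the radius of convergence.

The ratio of consecutive coefficients is [(m² + 2m + 9)/((m+1)² + 2(m+1) + 9)] · 4·81/(11·49) → 324/539.
Successive powers of (z + 2) differ by 2, so the series converges when |z + 2|² · 324/539 < 1, i.e. |z + 2| < √(539/324). So R = 7√11/18.

R = 7√11/18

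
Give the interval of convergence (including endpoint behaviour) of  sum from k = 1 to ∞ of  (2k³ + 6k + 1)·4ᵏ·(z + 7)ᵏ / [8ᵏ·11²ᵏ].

Apply the ratio test: |a_{k+1}| / |a_k| = [(2(k+1)³ + 6(k+1) + 1)/(2k³ + 6k + 1)] · 4/(8·121), which tends to 1/242 as k → ∞.
Thus R = 1/(1/242) = 242.
When z = 235, the terms do not tend to 0, so the series diverges.
When z = -249, the terms have absolute value of order k³, which does not tend to 0, so the series diverges by the divergence test.

(-249, 235)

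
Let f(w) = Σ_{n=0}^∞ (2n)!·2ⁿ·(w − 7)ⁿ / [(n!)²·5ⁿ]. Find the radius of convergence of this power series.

Apply the ratio test: |a_{n+1}| / |a_n| = (2n+1)·(2n+2)/(n+1)² · 2/5, which tends to 8/5 as n → ∞.
Thus R = 1/(8/5) = 5/8.

R = 5/8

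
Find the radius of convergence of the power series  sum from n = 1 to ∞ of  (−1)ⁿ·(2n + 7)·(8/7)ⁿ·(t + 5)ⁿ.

The ratio of consecutive coefficients is [(2(n+1) + 7)/(2n + 7)] · 8/7 → 8/7.
Convergence for |t + 5| · 8/7 < 1, i.e. |t + 5| < 7/8. So R = 7/8.

R = 7/8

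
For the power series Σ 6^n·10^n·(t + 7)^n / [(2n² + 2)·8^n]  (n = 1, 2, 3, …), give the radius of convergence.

R = 2/15

The ratio of consecutive coefficients is [(2n² + 2)/(2(n+1)² + 2)] · 6·10/8 → 15/2.
The series converges when 15/2 · |t + 7| < 1, giving R = 2/15.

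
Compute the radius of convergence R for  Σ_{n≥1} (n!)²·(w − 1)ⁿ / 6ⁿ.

The ratio of consecutive coefficients is (n+1)² · 1/6 → ∞.
The ratio grows without bound, so the series diverges whenever (w − 1) ≠ 0; it converges only at w = 1. R = 0.

R = 0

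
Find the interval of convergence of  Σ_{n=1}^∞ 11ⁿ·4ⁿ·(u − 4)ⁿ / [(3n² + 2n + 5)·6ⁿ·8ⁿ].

[32/11, 56/11]

The ratio of consecutive coefficients is [(3n² + 2n + 5)/(3(n+1)² + 2(n+1) + 5)] · 11·4/(6·8) → 11/12.
Convergence for |u − 4| · 11/12 < 1, i.e. |u − 4| < 12/11. So R = 12/11.
Check u = 56/11: the series is dominated by a constant times Σ 1/n², which converges (p = 2 > 1).
Check u = 32/11: absolute convergence follows by limit comparison with Σ 1/n².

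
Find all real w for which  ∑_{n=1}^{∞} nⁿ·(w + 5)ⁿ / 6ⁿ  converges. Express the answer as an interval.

By the Cauchy root test, |a_n|^(1/n) = n/6 → ∞.
Since the n-th root of |a_n| is unbounded, the series converges only at w = -5; R = 0.

{-5}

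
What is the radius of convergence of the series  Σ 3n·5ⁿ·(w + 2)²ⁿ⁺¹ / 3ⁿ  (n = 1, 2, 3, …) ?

Ratio test: |a_{n+1}/a_n| = [3(n+1)/3n] · 5/3 → 5/3 as n → ∞.
Since the exponent of (w + 2) increases by 2 each term, convergence requires |w + 2|² < 3/5, hence R = √15/5.

R = √15/5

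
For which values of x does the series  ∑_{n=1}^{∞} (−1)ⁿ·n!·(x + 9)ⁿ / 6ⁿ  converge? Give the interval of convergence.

Apply the ratio test: |a_{n+1}| / |a_n| = (n+1) · 1/6, which tends to ∞ as n → ∞.
The ratio grows without bound, so the series diverges whenever (x + 9) ≠ 0; it converges only at x = -9. R = 0.

{-9}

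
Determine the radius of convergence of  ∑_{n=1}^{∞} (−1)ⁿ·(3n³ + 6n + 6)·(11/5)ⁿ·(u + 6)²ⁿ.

R = √55/11

Apply the ratio test: |a_{n+1}| / |a_n| = [(3(n+1)³ + 6(n+1) + 6)/(3n³ + 6n + 6)] · 11/5, which tends to 11/5 as n → ∞.
Writing y = (u + 6)², the series in y has radius 5/11, so |u + 6| < √(5/11) and R = √55/11.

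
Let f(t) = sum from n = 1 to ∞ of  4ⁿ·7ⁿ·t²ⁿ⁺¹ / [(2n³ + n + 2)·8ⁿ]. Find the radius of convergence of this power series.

By the ratio test, |a_{n+1}/a_n| = [(2n³ + n + 2)/(2(n+1)³ + (n+1) + 2)] · 4·7/8 → 7/2.
Successive powers of t differ by 2, so the series converges when |t|² · 7/2 < 1, i.e. |t| < √(2/7). So R = √14/7.

R = √14/7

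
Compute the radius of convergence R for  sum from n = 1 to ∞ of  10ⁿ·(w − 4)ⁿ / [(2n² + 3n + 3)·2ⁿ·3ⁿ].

The ratio of consecutive coefficients is [(2n² + 3n + 3)/(2(n+1)² + 3(n+1) + 3)] · 10/(2·3) → 5/3.
Convergence for |w − 4| · 5/3 < 1, i.e. |w − 4| < 3/5. So R = 3/5.

R = 3/5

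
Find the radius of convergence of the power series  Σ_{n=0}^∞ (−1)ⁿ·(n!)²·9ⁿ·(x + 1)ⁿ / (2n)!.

Apply the ratio test: |a_{n+1}| / |a_n| = (n+1)²/[(2n+1)·(2n+2)] · 9, which tends to 9/4 as n → ∞.
Hence the series converges for |x + 1| < 1/(9/4) = 4/9, so the radius of convergence is 4/9.

R = 4/9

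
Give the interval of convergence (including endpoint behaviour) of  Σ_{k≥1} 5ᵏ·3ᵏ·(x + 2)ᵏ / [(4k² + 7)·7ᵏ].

The ratio of consecutive coefficients is [(4k² + 7)/(4(k+1)² + 7)] · 5·3/7 → 15/7.
The series converges when 15/7 · |x + 2| < 1, giving R = 7/15.
At x = -23/15: absolute convergence follows by limit comparison with Σ 1/k².
When x = -37/15, the terms are on the order of 1/k², so the series converges absolutely by comparison with the p-series (p = 2 > 1).

[-37/15, -23/15]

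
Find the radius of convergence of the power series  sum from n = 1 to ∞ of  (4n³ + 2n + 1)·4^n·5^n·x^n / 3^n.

Apply the ratio test: |a_{n+1}| / |a_n| = [(4(n+1)³ + 2(n+1) + 1)/(4n³ + 2n + 1)] · 4·5/3, which tends to 20/3 as n → ∞.
Thus R = 1/(20/3) = 3/20.

R = 3/20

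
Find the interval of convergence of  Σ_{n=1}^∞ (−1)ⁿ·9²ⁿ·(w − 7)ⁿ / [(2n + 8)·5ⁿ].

(562/81, 572/81]

The ratio of consecutive coefficients is [(2n + 8)/(2(n+1) + 8)] · 81/5 → 81/5.
Hence the series converges for |w − 7| < 1/(81/5) = 5/81, so the radius of convergence is 5/81.
At w = 572/81: the terms alternate in sign and decrease monotonically to 0 in absolute value (size ~ c/n), so the alternating series test gives convergence.
When w = 562/81, the terms behave like c/n; limit comparison with the harmonic series gives divergence.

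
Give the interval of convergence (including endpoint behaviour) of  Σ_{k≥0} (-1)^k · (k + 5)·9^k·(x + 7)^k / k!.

Ratio test: |a_{k+1}/a_k| = ((k+1) + 5)/(k + 5) · 9 · 1/(k+1) → 0 as k → ∞.
The ratio tends to 0 regardless of x, hence R = ∞.

(−∞, ∞)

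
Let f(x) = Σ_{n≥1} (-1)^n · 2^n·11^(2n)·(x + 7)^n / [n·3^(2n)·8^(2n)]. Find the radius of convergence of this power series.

R = 288/121

By the ratio test, |a_{n+1}/a_n| = [n/(n+1)] · 2·121/(9·64) → 121/288.
Thus R = 1/(121/288) = 288/121.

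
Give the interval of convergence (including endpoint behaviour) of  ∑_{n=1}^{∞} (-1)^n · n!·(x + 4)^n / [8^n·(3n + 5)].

{-4}

By the ratio test, |a_{n+1}/a_n| = (n+1) · 1/8 · (3n + 5)/(3(n+1) + 5) → ∞.
The ratio grows without bound, so the series diverges whenever (x + 4) ≠ 0; it converges only at x = -4. R = 0.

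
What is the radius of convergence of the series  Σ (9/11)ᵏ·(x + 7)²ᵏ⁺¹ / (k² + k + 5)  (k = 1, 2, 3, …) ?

R = √11/3

The ratio of consecutive coefficients is [(k² + k + 5)/((k+1)² + (k+1) + 5)] · 9/11 → 9/11.
Writing y = (x + 7)², the series in y has radius 11/9, so |x + 7| < √(11/9) and R = √11/3.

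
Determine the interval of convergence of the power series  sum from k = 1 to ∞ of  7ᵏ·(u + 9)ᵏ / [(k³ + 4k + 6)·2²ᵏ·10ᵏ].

Apply the ratio test: |a_{k+1}| / |a_k| = [(k³ + 4k + 6)/((k+1)³ + 4(k+1) + 6)] · 7/(4·10), which tends to 7/40 as k → ∞.
Thus R = 1/(7/40) = 40/7.
Check u = -23/7: absolute convergence follows by limit comparison with Σ 1/k³.
Endpoint u = -103/7: the terms are on the order of 1/k³, so the series converges absolutely by comparison with the p-series (p = 3 > 1).

[-103/7, -23/7]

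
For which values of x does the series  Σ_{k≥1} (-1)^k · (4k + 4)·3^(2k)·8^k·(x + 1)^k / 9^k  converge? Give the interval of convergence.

(-9/8, -7/8)

The ratio of consecutive coefficients is [(4(k+1) + 4)/(4k + 4)] · 9·8/9 → 8.
The series converges when 8 · |x + 1| < 1, giving R = 1/8.
At x = -7/8: the k-th term does not approach 0; divergence by the term test.
When x = -9/8, the terms have absolute value of order k, which does not tend to 0, so the series diverges by the divergence test.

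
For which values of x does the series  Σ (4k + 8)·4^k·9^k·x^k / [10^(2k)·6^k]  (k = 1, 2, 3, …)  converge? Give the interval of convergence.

(-50/3, 50/3)

By the ratio test, |a_{k+1}/a_k| = [(4(k+1) + 8)/(4k + 8)] · 4·9/(100·6) → 3/50.
Hence the series converges for |x| < 1/(3/50) = 50/3, so the radius of convergence is 50/3.
When x = 50/3, the terms have absolute value of order k, which does not tend to 0, so the series diverges by the divergence test.
At x = -50/3: the k-th term does not approach 0; divergence by the term test.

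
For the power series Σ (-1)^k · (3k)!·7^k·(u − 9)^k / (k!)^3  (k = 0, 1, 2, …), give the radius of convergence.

Ratio test: |a_{k+1}/a_k| = (3k+1)·(3k+2)·(3k+3)/(k+1)³ · 7 → 189 as k → ∞.
The series converges when 189 · |u − 9| < 1, giving R = 1/189.

R = 1/189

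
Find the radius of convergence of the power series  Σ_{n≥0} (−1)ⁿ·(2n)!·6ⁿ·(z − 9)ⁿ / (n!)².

The ratio of consecutive coefficients is (2n+1)·(2n+2)/(n+1)² · 6 → 24.
The series converges when 24 · |z − 9| < 1, giving R = 1/24.

R = 1/24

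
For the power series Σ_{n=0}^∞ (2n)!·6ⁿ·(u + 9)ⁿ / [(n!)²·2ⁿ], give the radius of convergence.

R = 1/12

Ratio test: |a_{n+1}/a_n| = (2n+1)·(2n+2)/(n+1)² · 6/2 → 12 as n → ∞.
Thus R = 1/(12) = 1/12.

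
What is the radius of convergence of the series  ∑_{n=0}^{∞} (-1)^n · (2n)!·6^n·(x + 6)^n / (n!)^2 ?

The ratio of consecutive coefficients is (2n+1)·(2n+2)/(n+1)² · 6 → 24.
The series converges when 24 · |x + 6| < 1, giving R = 1/24.

R = 1/24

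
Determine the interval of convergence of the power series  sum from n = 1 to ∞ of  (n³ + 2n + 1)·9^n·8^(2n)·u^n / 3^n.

Apply the ratio test: |a_{n+1}| / |a_n| = [((n+1)³ + 2(n+1) + 1)/(n³ + 2n + 1)] · 9·64/3, which tends to 192 as n → ∞.
The series converges when 192 · |u| < 1, giving R = 1/192.
Check u = 1/192: the n-th term does not approach 0; divergence by the term test.
When u = -1/192, the terms do not tend to 0, so the series diverges.

(-1/192, 1/192)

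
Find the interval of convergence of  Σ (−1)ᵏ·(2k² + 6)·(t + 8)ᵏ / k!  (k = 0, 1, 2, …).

(−∞, ∞)

The ratio of consecutive coefficients is (2(k+1)² + 6)/(2k² + 6) · 1/(k+1) → 0.
Since the limit is 0 < 1 for every t, the series converges on all of ℝ and R = ∞.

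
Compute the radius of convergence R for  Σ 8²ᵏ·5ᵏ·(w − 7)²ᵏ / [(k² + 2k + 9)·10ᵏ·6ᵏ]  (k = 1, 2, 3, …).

Ratio test: |a_{k+1}/a_k| = [(k² + 2k + 9)/((k+1)² + 2(k+1) + 9)] · 64·5/(10·6) → 16/3 as k → ∞.
Successive powers of (w − 7) differ by 2, so the series converges when |w − 7|² · 16/3 < 1, i.e. |w − 7| < √(3/16). So R = √3/4.

R = √3/4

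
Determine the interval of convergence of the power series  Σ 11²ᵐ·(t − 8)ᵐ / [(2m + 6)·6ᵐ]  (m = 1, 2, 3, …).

[962/121, 974/121)

By the ratio test, |a_{m+1}/a_m| = [(2m + 6)/(2(m+1) + 6)] · 121/6 → 121/6.
Convergence for |t − 8| · 121/6 < 1, i.e. |t − 8| < 6/121. So R = 6/121.
At t = 974/121: comparison with the harmonic series Σ 1/m shows the series diverges.
At t = 962/121: convergence follows from the alternating series test (terms decrease monotonically to 0).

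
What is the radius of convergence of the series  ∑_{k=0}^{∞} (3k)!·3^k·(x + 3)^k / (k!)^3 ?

Ratio test: |a_{k+1}/a_k| = (3k+1)·(3k+2)·(3k+3)/(k+1)³ · 3 → 81 as k → ∞.
The series converges when 81 · |x + 3| < 1, giving R = 1/81.

R = 1/81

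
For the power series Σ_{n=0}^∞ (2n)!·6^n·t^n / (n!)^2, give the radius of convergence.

R = 1/24

The ratio of consecutive coefficients is (2n+1)·(2n+2)/(n+1)² · 6 → 24.
Hence the series converges for |t| < 1/(24) = 1/24, so the radius of convergence is 1/24.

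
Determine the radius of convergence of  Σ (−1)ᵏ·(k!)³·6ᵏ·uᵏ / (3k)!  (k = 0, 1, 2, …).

Apply the ratio test: |a_{k+1}| / |a_k| = (k+1)³/[(3k+1)·(3k+2)·(3k+3)] · 6, which tends to 2/9 as k → ∞.
Hence the series converges for |u| < 1/(2/9) = 9/2, so the radius of convergence is 9/2.

R = 9/2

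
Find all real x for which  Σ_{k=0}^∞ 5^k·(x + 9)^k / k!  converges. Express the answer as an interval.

Ratio test: |a_{k+1}/a_k| = 5 · 1/(k+1) → 0 as k → ∞.
Since the limit is 0 < 1 for every x, the series converges on all of ℝ and R = ∞.

(−∞, ∞)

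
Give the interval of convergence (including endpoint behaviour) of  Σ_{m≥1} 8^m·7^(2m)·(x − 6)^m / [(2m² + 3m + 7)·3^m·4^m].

Ratio test: |a_{m+1}/a_m| = [(2m² + 3m + 7)/(2(m+1)² + 3(m+1) + 7)] · 8·49/(3·4) → 98/3 as m → ∞.
Hence the series converges for |x − 6| < 1/(98/3) = 3/98, so the radius of convergence is 3/98.
When x = 591/98, absolute convergence follows by limit comparison with Σ 1/m².
At x = 585/98: the series is dominated by a constant times Σ 1/m², which converges (p = 2 > 1).

[585/98, 591/98]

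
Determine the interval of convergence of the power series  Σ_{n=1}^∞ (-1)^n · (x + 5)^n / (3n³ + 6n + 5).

The ratio of consecutive coefficients is (3n³ + 6n + 5)/(3(n+1)³ + 6(n+1) + 5) → 1.
Convergence for |x + 5| < 1, so R = 1.
Check x = -4: the series is dominated by a constant times Σ 1/n³, which converges (p = 3 > 1).
When x = -6, the series is dominated by a constant times Σ 1/n³, which converges (p = 3 > 1).

[-6, -4]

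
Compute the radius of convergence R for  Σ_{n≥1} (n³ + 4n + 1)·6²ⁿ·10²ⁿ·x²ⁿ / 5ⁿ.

R = √5/60

Apply the ratio test: |a_{n+1}| / |a_n| = [((n+1)³ + 4(n+1) + 1)/(n³ + 4n + 1)] · 36·100/5, which tends to 720 as n → ∞.
Successive powers of x differ by 2, so the series converges when |x|² · 720 < 1, i.e. |x| < √(1/720). So R = √5/60.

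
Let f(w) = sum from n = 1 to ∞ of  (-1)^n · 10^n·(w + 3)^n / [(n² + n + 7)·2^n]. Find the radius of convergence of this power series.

R = 1/5

Ratio test: |a_{n+1}/a_n| = [(n² + n + 7)/((n+1)² + (n+1) + 7)] · 10/2 → 5 as n → ∞.
Convergence for |w + 3| · 5 < 1, i.e. |w + 3| < 1/5. So R = 1/5.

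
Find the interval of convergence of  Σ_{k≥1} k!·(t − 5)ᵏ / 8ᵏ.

{5}

Apply the ratio test: |a_{k+1}| / |a_k| = (k+1) · 1/8, which tends to ∞ as k → ∞.
The terms grow without bound for any (t − 5) ≠ 0, so R = 0 (convergence only at t = 5).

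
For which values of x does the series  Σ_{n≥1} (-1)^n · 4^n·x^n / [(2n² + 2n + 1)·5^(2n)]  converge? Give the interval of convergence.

By the ratio test, |a_{n+1}/a_n| = [(2n² + 2n + 1)/(2(n+1)² + 2(n+1) + 1)] · 4/25 → 4/25.
Convergence for |x| · 4/25 < 1, i.e. |x| < 25/4. So R = 25/4.
Endpoint x = 25/4: absolute convergence follows by limit comparison with Σ 1/n².
At x = -25/4: absolute convergence follows by limit comparison with Σ 1/n².

[-25/4, 25/4]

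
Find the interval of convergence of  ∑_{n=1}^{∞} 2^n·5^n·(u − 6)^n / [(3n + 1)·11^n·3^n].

Apply the ratio test: |a_{n+1}| / |a_n| = [(3n + 1)/(3(n+1) + 1)] · 2·5/(11·3), which tends to 10/33 as n → ∞.
Hence the series converges for |u − 6| < 1/(10/33) = 33/10, so the radius of convergence is 33/10.
Endpoint u = 93/10: comparison with the harmonic series Σ 1/n shows the series diverges.
Endpoint u = 27/10: an alternating series whose terms decrease to 0 in absolute value, so it converges by the Leibniz criterion.

[27/10, 93/10)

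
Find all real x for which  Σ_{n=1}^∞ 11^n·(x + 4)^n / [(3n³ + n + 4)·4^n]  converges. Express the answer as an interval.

Ratio test: |a_{n+1}/a_n| = [(3n³ + n + 4)/(3(n+1)³ + (n+1) + 4)] · 11/4 → 11/4 as n → ∞.
Thus R = 1/(11/4) = 4/11.
When x = -40/11, the series is dominated by a constant times Σ 1/n³, which converges (p = 3 > 1).
Endpoint x = -48/11: the terms are on the order of 1/n³, so the series converges absolutely by comparison with the p-series (p = 3 > 1).

[-48/11, -40/11]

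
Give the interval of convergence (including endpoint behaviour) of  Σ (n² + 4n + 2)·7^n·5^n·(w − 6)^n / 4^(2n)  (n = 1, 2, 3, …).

(194/35, 226/35)

Apply the ratio test: |a_{n+1}| / |a_n| = [((n+1)² + 4(n+1) + 2)/(n² + 4n + 2)] · 7·5/16, which tends to 35/16 as n → ∞.
Hence the series converges for |w − 6| < 1/(35/16) = 16/35, so the radius of convergence is 16/35.
Endpoint w = 226/35: the terms do not tend to 0, so the series diverges.
When w = 194/35, the terms have absolute value of order n², which does not tend to 0, so the series diverges by the divergence test.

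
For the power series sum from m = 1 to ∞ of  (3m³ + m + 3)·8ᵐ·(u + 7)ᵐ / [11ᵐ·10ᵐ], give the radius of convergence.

Ratio test: |a_{m+1}/a_m| = [(3(m+1)³ + (m+1) + 3)/(3m³ + m + 3)] · 8/(11·10) → 4/55 as m → ∞.
The series converges when 4/55 · |u + 7| < 1, giving R = 55/4.

R = 55/4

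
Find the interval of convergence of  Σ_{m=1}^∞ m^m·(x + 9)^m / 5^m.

{-9}

Applying the root test, |a_m|^(1/m) = m/5 → ∞.
The root grows without bound, so R = 0 (convergence only at x = -9).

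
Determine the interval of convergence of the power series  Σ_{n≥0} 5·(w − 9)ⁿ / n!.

(−∞, ∞)

The ratio of consecutive coefficients is 5/5 · 1/(n+1) → 0.
Since the limit is 0 < 1 for every w, the series converges on all of ℝ and R = ∞.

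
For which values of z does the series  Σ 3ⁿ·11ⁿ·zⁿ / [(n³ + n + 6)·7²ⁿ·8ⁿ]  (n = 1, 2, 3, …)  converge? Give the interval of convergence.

By the ratio test, |a_{n+1}/a_n| = [(n³ + n + 6)/((n+1)³ + (n+1) + 6)] · 3·11/(49·8) → 33/392.
Convergence for |z| · 33/392 < 1, i.e. |z| < 392/33. So R = 392/33.
At z = 392/33: the series is dominated by a constant times Σ 1/n³, which converges (p = 3 > 1).
Endpoint z = -392/33: the series is dominated by a constant times Σ 1/n³, which converges (p = 3 > 1).

[-392/33, 392/33]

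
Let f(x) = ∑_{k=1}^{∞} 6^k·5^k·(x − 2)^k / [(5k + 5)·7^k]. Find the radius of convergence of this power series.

The ratio of consecutive coefficients is [(5k + 5)/(5(k+1) + 5)] · 6·5/7 → 30/7.
Convergence for |x − 2| · 30/7 < 1, i.e. |x − 2| < 7/30. So R = 7/30.

R = 7/30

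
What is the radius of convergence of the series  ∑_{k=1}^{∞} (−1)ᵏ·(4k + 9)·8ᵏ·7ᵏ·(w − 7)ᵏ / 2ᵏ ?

The ratio of consecutive coefficients is [(4(k+1) + 9)/(4k + 9)] · 8·7/2 → 28.
Hence the series converges for |w − 7| < 1/(28) = 1/28, so the radius of convergence is 1/28.

R = 1/28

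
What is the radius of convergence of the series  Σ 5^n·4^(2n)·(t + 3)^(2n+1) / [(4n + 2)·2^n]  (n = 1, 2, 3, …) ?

R = √10/20

Ratio test: |a_{n+1}/a_n| = [(4n + 2)/(4(n+1) + 2)] · 5·16/2 → 40 as n → ∞.
Since the exponent of (t + 3) increases by 2 each term, convergence requires |t + 3|² < 1/40, hence R = √10/20.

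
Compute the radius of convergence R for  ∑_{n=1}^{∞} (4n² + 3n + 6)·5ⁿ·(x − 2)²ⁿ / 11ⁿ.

The ratio of consecutive coefficients is [(4(n+1)² + 3(n+1) + 6)/(4n² + 3n + 6)] · 5/11 → 5/11.
Successive powers of (x − 2) differ by 2, so the series converges when |x − 2|² · 5/11 < 1, i.e. |x − 2| < √(11/5). So R = √55/5.

R = √55/5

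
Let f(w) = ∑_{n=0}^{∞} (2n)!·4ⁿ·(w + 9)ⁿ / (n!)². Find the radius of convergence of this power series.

Ratio test: |a_{n+1}/a_n| = (2n+1)·(2n+2)/(n+1)² · 4 → 16 as n → ∞.
Hence the series converges for |w + 9| < 1/(16) = 1/16, so the radius of convergence is 1/16.

R = 1/16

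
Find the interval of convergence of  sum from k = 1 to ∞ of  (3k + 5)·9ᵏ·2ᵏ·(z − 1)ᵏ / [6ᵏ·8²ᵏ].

The ratio of consecutive coefficients is [(3(k+1) + 5)/(3k + 5)] · 9·2/(6·64) → 3/64.
Hence the series converges for |z − 1| < 1/(3/64) = 64/3, so the radius of convergence is 64/3.
Endpoint z = 67/3: the k-th term does not approach 0; divergence by the term test.
Check z = -61/3: the terms do not tend to 0, so the series diverges.

(-61/3, 67/3)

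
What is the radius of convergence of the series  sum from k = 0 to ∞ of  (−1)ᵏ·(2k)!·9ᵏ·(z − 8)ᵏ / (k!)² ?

R = 1/36

Apply the ratio test: |a_{k+1}| / |a_k| = (2k+1)·(2k+2)/(k+1)² · 9, which tends to 36 as k → ∞.
Convergence for |z − 8| · 36 < 1, i.e. |z − 8| < 1/36. So R = 1/36.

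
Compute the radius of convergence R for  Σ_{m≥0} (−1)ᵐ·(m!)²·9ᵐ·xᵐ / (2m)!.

Ratio test: |a_{m+1}/a_m| = (m+1)²/[(2m+1)·(2m+2)] · 9 → 9/4 as m → ∞.
Hence the series converges for |x| < 1/(9/4) = 4/9, so the radius of convergence is 4/9.

R = 4/9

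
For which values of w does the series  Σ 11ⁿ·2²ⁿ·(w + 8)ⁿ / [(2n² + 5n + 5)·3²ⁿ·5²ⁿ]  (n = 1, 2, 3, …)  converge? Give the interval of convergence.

Apply the ratio test: |a_{n+1}| / |a_n| = [(2n² + 5n + 5)/(2(n+1)² + 5(n+1) + 5)] · 11·4/(9·25), which tends to 44/225 as n → ∞.
Convergence for |w + 8| · 44/225 < 1, i.e. |w + 8| < 225/44. So R = 225/44.
At w = -127/44: the terms are on the order of 1/n², so the series converges absolutely by comparison with the p-series (p = 2 > 1).
Check w = -577/44: absolute convergence follows by limit comparison with Σ 1/n².

[-577/44, -127/44]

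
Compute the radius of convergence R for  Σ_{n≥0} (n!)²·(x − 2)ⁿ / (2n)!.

R = 4

By the ratio test, |a_{n+1}/a_n| = (n+1)²/[(2n+1)·(2n+2)] → 1/4.
Thus R = 1/(1/4) = 4.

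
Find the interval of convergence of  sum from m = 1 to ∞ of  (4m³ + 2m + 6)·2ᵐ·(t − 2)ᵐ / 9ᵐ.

Apply the ratio test: |a_{m+1}| / |a_m| = [(4(m+1)³ + 2(m+1) + 6)/(4m³ + 2m + 6)] · 2/9, which tends to 2/9 as m → ∞.
Thus R = 1/(2/9) = 9/2.
Endpoint t = 13/2: the terms do not tend to 0, so the series diverges.
Endpoint t = -5/2: the terms have absolute value of order m³, which does not tend to 0, so the series diverges by the divergence test.

(-5/2, 13/2)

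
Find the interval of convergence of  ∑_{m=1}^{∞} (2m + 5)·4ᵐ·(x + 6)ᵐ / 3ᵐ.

Apply the ratio test: |a_{m+1}| / |a_m| = [(2(m+1) + 5)/(2m + 5)] · 4/3, which tends to 4/3 as m → ∞.
Hence the series converges for |x + 6| < 1/(4/3) = 3/4, so the radius of convergence is 3/4.
At x = -21/4: the terms have absolute value of order m, which does not tend to 0, so the series diverges by the divergence test.
Check x = -27/4: the terms do not tend to 0, so the series diverges.

(-27/4, -21/4)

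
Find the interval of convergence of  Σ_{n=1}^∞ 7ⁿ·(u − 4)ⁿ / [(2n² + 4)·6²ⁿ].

[-8/7, 64/7]

By the ratio test, |a_{n+1}/a_n| = [(2n² + 4)/(2(n+1)² + 4)] · 7/36 → 7/36.
The series converges when 7/36 · |u − 4| < 1, giving R = 36/7.
Endpoint u = 64/7: absolute convergence follows by limit comparison with Σ 1/n².
At u = -8/7: the terms are on the order of 1/n², so the series converges absolutely by comparison with the p-series (p = 2 > 1).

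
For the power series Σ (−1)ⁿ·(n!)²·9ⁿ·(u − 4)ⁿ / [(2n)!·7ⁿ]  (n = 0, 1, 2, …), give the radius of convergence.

Apply the ratio test: |a_{n+1}| / |a_n| = (n+1)²/[(2n+1)·(2n+2)] · 9/7, which tends to 9/28 as n → ∞.
Thus R = 1/(9/28) = 28/9.

R = 28/9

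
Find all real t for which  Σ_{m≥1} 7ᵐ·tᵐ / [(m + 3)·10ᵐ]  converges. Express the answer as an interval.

[-10/7, 10/7)

The ratio of consecutive coefficients is [(m + 3)/((m+1) + 3)] · 7/10 → 7/10.
Thus R = 1/(7/10) = 10/7.
At t = 10/7: the terms behave like c/m; limit comparison with the harmonic series gives divergence.
Endpoint t = -10/7: the terms alternate in sign and decrease monotonically to 0 in absolute value (size ~ c/m), so the alternating series test gives convergence.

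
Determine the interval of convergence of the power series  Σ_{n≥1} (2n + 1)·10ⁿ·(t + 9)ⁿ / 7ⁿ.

Apply the ratio test: |a_{n+1}| / |a_n| = [(2(n+1) + 1)/(2n + 1)] · 10/7, which tends to 10/7 as n → ∞.
Hence the series converges for |t + 9| < 1/(10/7) = 7/10, so the radius of convergence is 7/10.
Check t = -83/10: the n-th term does not approach 0; divergence by the term test.
Check t = -97/10: the terms have absolute value of order n, which does not tend to 0, so the series diverges by the divergence test.

(-97/10, -83/10)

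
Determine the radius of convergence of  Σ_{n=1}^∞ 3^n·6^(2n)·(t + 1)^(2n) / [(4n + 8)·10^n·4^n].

The ratio of consecutive coefficients is [(4n + 8)/(4(n+1) + 8)] · 3·36/(10·4) → 27/10.
Writing y = (t + 1)², the series in y has radius 10/27, so |t + 1| < √(10/27) and R = √30/9.

R = √30/9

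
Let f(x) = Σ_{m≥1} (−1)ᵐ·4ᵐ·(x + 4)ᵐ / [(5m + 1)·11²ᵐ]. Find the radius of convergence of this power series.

Apply the ratio test: |a_{m+1}| / |a_m| = [(5m + 1)/(5(m+1) + 1)] · 4/121, which tends to 4/121 as m → ∞.
Convergence for |x + 4| · 4/121 < 1, i.e. |x + 4| < 121/4. So R = 121/4.

R = 121/4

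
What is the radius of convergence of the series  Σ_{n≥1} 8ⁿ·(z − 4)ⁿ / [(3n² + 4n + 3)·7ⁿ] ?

By the ratio test, |a_{n+1}/a_n| = [(3n² + 4n + 3)/(3(n+1)² + 4(n+1) + 3)] · 8/7 → 8/7.
The series converges when 8/7 · |z − 4| < 1, giving R = 7/8.

R = 7/8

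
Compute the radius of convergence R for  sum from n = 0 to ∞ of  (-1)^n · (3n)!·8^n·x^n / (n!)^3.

R = 1/216

Apply the ratio test: |a_{n+1}| / |a_n| = (3n+1)·(3n+2)·(3n+3)/(n+1)³ · 8, which tends to 216 as n → ∞.
The series converges when 216 · |x| < 1, giving R = 1/216.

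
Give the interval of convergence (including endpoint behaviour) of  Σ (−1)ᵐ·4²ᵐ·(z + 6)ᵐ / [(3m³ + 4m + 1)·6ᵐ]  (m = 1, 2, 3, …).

By the ratio test, |a_{m+1}/a_m| = [(3m³ + 4m + 1)/(3(m+1)³ + 4(m+1) + 1)] · 16/6 → 8/3.
Thus R = 1/(8/3) = 3/8.
When z = -45/8, the terms are on the order of 1/m³, so the series converges absolutely by comparison with the p-series (p = 3 > 1).
Endpoint z = -51/8: the terms are on the order of 1/m³, so the series converges absolutely by comparison with the p-series (p = 3 > 1).

[-51/8, -45/8]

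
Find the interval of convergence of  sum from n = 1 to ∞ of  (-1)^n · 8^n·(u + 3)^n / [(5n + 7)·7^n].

The ratio of consecutive coefficients is [(5n + 7)/(5(n+1) + 7)] · 8/7 → 8/7.
Thus R = 1/(8/7) = 7/8.
When u = -17/8, convergence follows from the alternating series test (terms decrease monotonically to 0).
Check u = -31/8: comparison with the harmonic series Σ 1/n shows the series diverges.

(-31/8, -17/8]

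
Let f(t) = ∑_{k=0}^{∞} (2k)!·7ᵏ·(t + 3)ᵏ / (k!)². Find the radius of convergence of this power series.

R = 1/28

The ratio of consecutive coefficients is (2k+1)·(2k+2)/(k+1)² · 7 → 28.
Convergence for |t + 3| · 28 < 1, i.e. |t + 3| < 1/28. So R = 1/28.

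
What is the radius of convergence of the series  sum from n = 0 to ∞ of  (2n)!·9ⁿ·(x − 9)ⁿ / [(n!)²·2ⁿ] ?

R = 1/18

Apply the ratio test: |a_{n+1}| / |a_n| = (2n+1)·(2n+2)/(n+1)² · 9/2, which tends to 18 as n → ∞.
Convergence for |x − 9| · 18 < 1, i.e. |x − 9| < 1/18. So R = 1/18.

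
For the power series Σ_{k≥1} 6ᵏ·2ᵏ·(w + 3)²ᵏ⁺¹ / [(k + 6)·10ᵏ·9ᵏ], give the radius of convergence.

The ratio of consecutive coefficients is [(k + 6)/((k+1) + 6)] · 6·2/(10·9) → 2/15.
Since the exponent of (w + 3) increases by 2 each term, convergence requires |w + 3|² < 15/2, hence R = √30/2.

R = √30/2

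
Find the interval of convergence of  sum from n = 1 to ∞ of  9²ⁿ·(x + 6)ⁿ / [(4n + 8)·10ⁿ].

By the ratio test, |a_{n+1}/a_n| = [(4n + 8)/(4(n+1) + 8)] · 81/10 → 81/10.
Hence the series converges for |x + 6| < 1/(81/10) = 10/81, so the radius of convergence is 10/81.
At x = -476/81: comparison with the harmonic series Σ 1/n shows the series diverges.
At x = -496/81: an alternating series whose terms decrease to 0 in absolute value, so it converges by the Leibniz criterion.

[-496/81, -476/81)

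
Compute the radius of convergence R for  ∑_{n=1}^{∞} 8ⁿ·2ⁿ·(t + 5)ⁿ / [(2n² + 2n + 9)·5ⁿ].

R = 5/16

Apply the ratio test: |a_{n+1}| / |a_n| = [(2n² + 2n + 9)/(2(n+1)² + 2(n+1) + 9)] · 8·2/5, which tends to 16/5 as n → ∞.
The series converges when 16/5 · |t + 5| < 1, giving R = 5/16.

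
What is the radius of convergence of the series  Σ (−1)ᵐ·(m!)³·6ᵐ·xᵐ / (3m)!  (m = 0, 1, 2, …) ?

The ratio of consecutive coefficients is (m+1)³/[(3m+1)·(3m+2)·(3m+3)] · 6 → 2/9.
Hence the series converges for |x| < 1/(2/9) = 9/2, so the radius of convergence is 9/2.

R = 9/2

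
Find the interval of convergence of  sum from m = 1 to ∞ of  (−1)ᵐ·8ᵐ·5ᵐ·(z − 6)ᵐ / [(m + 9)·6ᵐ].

The ratio of consecutive coefficients is [(m + 9)/((m+1) + 9)] · 8·5/6 → 20/3.
The series converges when 20/3 · |z − 6| < 1, giving R = 3/20.
At z = 123/20: convergence follows from the alternating series test (terms decrease monotonically to 0).
Check z = 117/20: the terms are asymptotic to a nonzero constant times 1/m, so the series diverges by limit comparison with Σ 1/m.

(117/20, 123/20]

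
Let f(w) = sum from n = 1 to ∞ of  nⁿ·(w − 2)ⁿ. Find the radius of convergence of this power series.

R = 0

Root test: |a_n|^(1/n) = n → ∞.
Since the n-th root of |a_n| is unbounded, the series converges only at w = 2; R = 0.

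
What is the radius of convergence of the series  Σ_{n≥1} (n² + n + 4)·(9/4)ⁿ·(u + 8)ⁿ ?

Ratio test: |a_{n+1}/a_n| = [((n+1)² + (n+1) + 4)/(n² + n + 4)] · 9/4 → 9/4 as n → ∞.
The series converges when 9/4 · |u + 8| < 1, giving R = 4/9.

R = 4/9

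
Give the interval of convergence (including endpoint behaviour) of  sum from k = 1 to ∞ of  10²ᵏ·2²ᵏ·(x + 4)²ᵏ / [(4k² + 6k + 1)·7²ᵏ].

[-87/20, -73/20]

The ratio of consecutive coefficients is [(4k² + 6k + 1)/(4(k+1)² + 6(k+1) + 1)] · 100·4/49 → 400/49.
Since the exponent of (x + 4) increases by 2 each term, convergence requires |x + 4|² < 49/400, hence R = 7/20.
Check x = -73/20: the terms are on the order of 1/k², so the series converges absolutely by comparison with the p-series (p = 2 > 1).
Check x = -87/20: the series is dominated by a constant times Σ 1/k², which converges (p = 2 > 1).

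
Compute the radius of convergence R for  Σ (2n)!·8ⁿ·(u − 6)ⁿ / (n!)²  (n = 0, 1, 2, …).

R = 1/32

Ratio test: |a_{n+1}/a_n| = (2n+1)·(2n+2)/(n+1)² · 8 → 32 as n → ∞.
Thus R = 1/(32) = 1/32.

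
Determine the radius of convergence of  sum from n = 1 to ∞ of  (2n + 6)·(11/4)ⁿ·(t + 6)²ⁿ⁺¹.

R = 2√11/11

By the ratio test, |a_{n+1}/a_n| = [(2(n+1) + 6)/(2n + 6)] · 11/4 → 11/4.
Writing y = (t + 6)², the series in y has radius 4/11, so |t + 6| < √(4/11) and R = 2√11/11.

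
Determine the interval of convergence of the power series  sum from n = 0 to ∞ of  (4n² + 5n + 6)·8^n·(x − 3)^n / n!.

Apply the ratio test: |a_{n+1}| / |a_n| = (4(n+1)² + 5(n+1) + 6)/(4n² + 5n + 6) · 8 · 1/(n+1), which tends to 0 as n → ∞.
Since the limit is 0 < 1 for every x, the series converges on all of ℝ and R = ∞.

(−∞, ∞)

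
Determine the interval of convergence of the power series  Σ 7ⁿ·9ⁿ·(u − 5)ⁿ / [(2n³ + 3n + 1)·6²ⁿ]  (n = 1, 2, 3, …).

By the ratio test, |a_{n+1}/a_n| = [(2n³ + 3n + 1)/(2(n+1)³ + 3(n+1) + 1)] · 7·9/36 → 7/4.
Thus R = 1/(7/4) = 4/7.
Check u = 39/7: the terms are on the order of 1/n³, so the series converges absolutely by comparison with the p-series (p = 3 > 1).
Endpoint u = 31/7: absolute convergence follows by limit comparison with Σ 1/n³.

[31/7, 39/7]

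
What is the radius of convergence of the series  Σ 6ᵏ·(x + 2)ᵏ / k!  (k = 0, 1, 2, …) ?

R = ∞

By the ratio test, |a_{k+1}/a_k| = 6 · 1/(k+1) → 0.
Since the limit is 0 < 1 for every x, the series converges on all of ℝ and R = ∞.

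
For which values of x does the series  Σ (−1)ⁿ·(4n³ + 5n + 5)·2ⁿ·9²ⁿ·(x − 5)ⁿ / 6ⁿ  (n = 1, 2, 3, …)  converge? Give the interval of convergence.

The ratio of consecutive coefficients is [(4(n+1)³ + 5(n+1) + 5)/(4n³ + 5n + 5)] · 2·81/6 → 27.
The series converges when 27 · |x − 5| < 1, giving R = 1/27.
Endpoint x = 136/27: the terms do not tend to 0, so the series diverges.
Check x = 134/27: the n-th term does not approach 0; divergence by the term test.

(134/27, 136/27)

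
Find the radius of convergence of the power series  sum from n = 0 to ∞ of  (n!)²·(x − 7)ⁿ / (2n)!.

Ratio test: |a_{n+1}/a_n| = (n+1)²/[(2n+1)·(2n+2)] → 1/4 as n → ∞.
Convergence for |x − 7| · 1/4 < 1, i.e. |x − 7| < 4. So R = 4.

R = 4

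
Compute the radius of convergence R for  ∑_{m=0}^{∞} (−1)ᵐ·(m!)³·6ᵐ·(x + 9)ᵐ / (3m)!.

R = 9/2

Apply the ratio test: |a_{m+1}| / |a_m| = (m+1)³/[(3m+1)·(3m+2)·(3m+3)] · 6, which tends to 2/9 as m → ∞.
Hence the series converges for |x + 9| < 1/(2/9) = 9/2, so the radius of convergence is 9/2.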